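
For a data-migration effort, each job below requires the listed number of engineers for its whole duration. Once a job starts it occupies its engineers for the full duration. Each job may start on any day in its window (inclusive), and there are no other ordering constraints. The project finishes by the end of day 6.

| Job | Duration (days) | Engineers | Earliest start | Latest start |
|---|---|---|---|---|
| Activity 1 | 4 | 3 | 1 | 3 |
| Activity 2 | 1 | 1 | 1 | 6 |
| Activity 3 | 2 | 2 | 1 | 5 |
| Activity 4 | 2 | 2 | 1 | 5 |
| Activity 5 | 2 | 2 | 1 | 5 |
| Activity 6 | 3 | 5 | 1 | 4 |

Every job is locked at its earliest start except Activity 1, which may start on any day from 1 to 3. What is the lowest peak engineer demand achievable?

Activity 1@1: d1:15  d2:14  d3:8  d4:3  d5:0  d6:0 → peak 15
Activity 1@2: d1:12  d2:14  d3:8  d4:3  d5:3  d6:0 → peak 14
Activity 1@3: d1:12  d2:11  d3:8  d4:3  d5:3  d6:3 → peak 12
Best is Activity 1@3, peak 12.

12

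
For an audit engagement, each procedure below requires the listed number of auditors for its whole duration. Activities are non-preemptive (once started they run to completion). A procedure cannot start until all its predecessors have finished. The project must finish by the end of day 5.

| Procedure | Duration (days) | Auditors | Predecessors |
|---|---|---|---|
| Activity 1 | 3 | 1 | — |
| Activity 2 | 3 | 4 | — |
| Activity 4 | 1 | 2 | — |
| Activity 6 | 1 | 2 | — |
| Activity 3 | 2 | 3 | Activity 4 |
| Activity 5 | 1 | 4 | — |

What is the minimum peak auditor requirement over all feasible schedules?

7

Early-start (Activity 1@1, Activity 2@1, Activity 4@1, Activity 6@1, Activity 3@2, Activity 5@1) gives peak 13: d1:13  d2:8  d3:8  d4:0  d5:0.
Shift Activity 6→2, Activity 3→4, Activity 5→4.
Schedule Activity 1@1, Activity 2@1, Activity 4@1, Activity 6@2, Activity 3@4, Activity 5@4: d1:7  d2:7  d3:5  d4:7  d5:3 — peak 7.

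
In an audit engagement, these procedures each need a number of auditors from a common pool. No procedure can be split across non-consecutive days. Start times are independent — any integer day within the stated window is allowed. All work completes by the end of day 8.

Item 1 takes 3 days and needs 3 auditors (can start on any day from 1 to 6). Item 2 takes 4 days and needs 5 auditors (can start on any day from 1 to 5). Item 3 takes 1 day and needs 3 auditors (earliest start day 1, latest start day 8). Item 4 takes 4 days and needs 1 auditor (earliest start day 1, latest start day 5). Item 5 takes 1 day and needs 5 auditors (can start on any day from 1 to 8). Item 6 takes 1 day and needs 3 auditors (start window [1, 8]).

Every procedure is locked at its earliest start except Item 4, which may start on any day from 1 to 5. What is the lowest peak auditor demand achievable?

Item 4@1: d1:20  d2:9  d3:9  d4:6  d5:0  d6:0  d7:0  d8:0 → peak 20
Item 4@2: d1:19  d2:9  d3:9  d4:6  d5:1  d6:0  d7:0  d8:0 → peak 19
Item 4@3: d1:19  d2:8  d3:9  d4:6  d5:1  d6:1  d7:0  d8:0 → peak 19
Item 4@4: d1:19  d2:8  d3:8  d4:6  d5:1  d6:1  d7:1  d8:0 → peak 19
Item 4@5: d1:19  d2:8  d3:8  d4:5  d5:1  d6:1  d7:1  d8:1 → peak 19
Best is Item 4@2, peak 19.

19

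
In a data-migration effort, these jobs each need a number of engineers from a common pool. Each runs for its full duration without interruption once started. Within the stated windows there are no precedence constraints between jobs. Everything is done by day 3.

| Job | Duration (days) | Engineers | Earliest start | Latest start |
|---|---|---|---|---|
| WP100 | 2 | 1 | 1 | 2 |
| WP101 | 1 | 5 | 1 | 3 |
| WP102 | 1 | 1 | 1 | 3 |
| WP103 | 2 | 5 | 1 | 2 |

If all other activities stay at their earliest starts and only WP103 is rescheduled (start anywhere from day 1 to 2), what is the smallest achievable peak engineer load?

WP103@1: d1:12  d2:6  d3:0 → peak 12
WP103@2: d1:7  d2:6  d3:5 → peak 7
Best is WP103@2, peak 7.

7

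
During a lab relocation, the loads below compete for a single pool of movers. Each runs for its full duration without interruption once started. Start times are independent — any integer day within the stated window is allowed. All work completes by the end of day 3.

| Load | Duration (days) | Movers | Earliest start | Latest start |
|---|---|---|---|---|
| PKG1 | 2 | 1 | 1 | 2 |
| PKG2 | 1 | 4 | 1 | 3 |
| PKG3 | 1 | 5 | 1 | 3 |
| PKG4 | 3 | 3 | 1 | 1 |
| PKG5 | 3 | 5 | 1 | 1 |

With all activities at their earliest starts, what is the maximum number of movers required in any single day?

Early-start schedule: PKG1@1, PKG2@1, PKG3@1, PKG4@1, PKG5@1.
Load per day: day 1: 18, day 2: 9, day 3: 8.
Peak is 18.

18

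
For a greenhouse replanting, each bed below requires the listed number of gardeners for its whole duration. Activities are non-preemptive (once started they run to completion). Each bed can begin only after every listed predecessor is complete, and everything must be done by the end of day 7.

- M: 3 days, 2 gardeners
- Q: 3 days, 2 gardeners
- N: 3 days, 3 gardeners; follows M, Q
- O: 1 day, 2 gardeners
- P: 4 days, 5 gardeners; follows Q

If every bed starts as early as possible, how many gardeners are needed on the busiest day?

8

Early-start schedule: M@1, Q@1, N@4, O@1, P@4.
Load per day: day 1: 6, day 2: 4, day 3: 4, day 4: 8, day 5: 8, day 6: 8, day 7: 5.
Peak is 8.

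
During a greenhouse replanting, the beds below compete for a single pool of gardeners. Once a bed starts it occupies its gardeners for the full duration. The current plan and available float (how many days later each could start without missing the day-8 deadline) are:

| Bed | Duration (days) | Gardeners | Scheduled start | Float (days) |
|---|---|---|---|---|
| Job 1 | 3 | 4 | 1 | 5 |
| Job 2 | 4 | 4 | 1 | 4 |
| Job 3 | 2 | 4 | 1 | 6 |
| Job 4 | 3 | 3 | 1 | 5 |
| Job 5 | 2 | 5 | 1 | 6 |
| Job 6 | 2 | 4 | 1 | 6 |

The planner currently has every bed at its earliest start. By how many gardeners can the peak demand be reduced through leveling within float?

Early-start peak: d1:24  d2:24  d3:11  d4:4  d5:0  d6:0  d7:0  d8:0 ⇒ 24.
Leveled (Job 1@1, Job 2@1, Job 3@4, Job 4@6, Job 5@7, Job 6@5): d1:8  d2:8  d3:8  d4:8  d5:8  d6:7  d7:8  d8:8 ⇒ 8.
Reduction 24 − 8 = 16.

16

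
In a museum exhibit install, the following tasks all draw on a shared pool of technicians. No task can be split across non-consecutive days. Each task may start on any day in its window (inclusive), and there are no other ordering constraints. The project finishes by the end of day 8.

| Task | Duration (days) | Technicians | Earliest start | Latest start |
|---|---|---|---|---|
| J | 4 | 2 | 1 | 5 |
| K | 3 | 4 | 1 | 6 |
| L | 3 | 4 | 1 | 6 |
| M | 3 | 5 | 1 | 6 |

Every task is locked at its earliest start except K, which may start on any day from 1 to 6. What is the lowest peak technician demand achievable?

K@1: d1:15  d2:15  d3:15  d4:2  d5:0  d6:0  d7:0  d8:0 → peak 15
K@2: d1:11  d2:15  d3:15  d4:6  d5:0  d6:0  d7:0  d8:0 → peak 15
K@3: d1:11  d2:11  d3:15  d4:6  d5:4  d6:0  d7:0  d8:0 → peak 15
K@4: d1:11  d2:11  d3:11  d4:6  d5:4  d6:4  d7:0  d8:0 → peak 11
K@5: d1:11  d2:11  d3:11  d4:2  d5:4  d6:4  d7:4  d8:0 → peak 11
K@6: d1:11  d2:11  d3:11  d4:2  d5:0  d6:4  d7:4  d8:4 → peak 11
Best is K@4, peak 11.

11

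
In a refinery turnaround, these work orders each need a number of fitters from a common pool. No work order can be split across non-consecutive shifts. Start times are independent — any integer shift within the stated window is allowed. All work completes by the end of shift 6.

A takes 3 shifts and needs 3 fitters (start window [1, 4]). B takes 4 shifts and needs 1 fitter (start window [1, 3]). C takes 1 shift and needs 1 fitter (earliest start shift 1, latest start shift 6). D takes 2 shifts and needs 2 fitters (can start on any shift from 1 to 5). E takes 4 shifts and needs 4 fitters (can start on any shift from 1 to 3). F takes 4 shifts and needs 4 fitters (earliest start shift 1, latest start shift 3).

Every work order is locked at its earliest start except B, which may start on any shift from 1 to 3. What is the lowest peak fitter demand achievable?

B@1: s1:15  s2:14  s3:12  s4:9  s5:0  s6:0 → peak 15
B@2: s1:14  s2:14  s3:12  s4:9  s5:1  s6:0 → peak 14
B@3: s1:14  s2:13  s3:12  s4:9  s5:1  s6:1 → peak 14
Best is B@2, peak 14.

14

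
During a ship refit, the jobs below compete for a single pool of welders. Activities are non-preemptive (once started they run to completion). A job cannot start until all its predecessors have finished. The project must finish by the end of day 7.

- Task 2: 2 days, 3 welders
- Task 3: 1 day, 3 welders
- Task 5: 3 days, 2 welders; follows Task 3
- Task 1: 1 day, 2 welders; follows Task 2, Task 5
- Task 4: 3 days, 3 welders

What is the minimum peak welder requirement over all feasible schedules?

Early-start (Task 2@1, Task 3@1, Task 5@2, Task 1@5, Task 4@1) gives peak 9: d1:9  d2:8  d3:5  d4:2  d5:2  d6:0  d7:0.
Shift Task 3→3, Task 5→4, Task 1→7, Task 4→4.
Schedule Task 2@1, Task 3@3, Task 5@4, Task 1@7, Task 4@4: d1:3  d2:3  d3:3  d4:5  d5:5  d6:5  d7:2 — peak 5.

5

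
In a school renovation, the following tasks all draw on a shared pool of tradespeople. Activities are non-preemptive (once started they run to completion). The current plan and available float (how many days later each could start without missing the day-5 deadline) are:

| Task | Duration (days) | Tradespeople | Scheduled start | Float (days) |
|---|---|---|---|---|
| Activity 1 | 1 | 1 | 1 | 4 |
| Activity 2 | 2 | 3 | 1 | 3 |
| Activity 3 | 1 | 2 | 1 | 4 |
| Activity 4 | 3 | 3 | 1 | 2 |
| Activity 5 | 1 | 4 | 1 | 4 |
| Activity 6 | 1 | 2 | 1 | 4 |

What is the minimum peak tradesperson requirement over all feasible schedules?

Early-start (Activity 1@1, Activity 2@1, Activity 3@1, Activity 4@1, Activity 5@1, Activity 6@1) gives peak 15: d1:15  d2:6  d3:3  d4:0  d5:0.
Shift Activity 4→2, Activity 5→5, Activity 6→3.
Schedule Activity 1@1, Activity 2@1, Activity 3@1, Activity 4@2, Activity 5@5, Activity 6@3: d1:6  d2:6  d3:5  d4:3  d5:4 — peak 6.

6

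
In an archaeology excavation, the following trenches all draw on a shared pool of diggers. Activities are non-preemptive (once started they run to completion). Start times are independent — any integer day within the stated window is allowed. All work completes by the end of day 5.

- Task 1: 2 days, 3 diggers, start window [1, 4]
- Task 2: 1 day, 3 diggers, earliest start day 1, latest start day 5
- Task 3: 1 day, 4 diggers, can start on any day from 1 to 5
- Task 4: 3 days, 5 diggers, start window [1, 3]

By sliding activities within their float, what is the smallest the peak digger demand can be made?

Early-start (Task 1@1, Task 2@1, Task 3@1, Task 4@1) gives peak 15: d1:15  d2:8  d3:5  d4:0  d5:0.
Shift Task 3→2, Task 4→3.
Schedule Task 1@1, Task 2@1, Task 3@2, Task 4@3: d1:6  d2:7  d3:5  d4:5  d5:5 — peak 7.

7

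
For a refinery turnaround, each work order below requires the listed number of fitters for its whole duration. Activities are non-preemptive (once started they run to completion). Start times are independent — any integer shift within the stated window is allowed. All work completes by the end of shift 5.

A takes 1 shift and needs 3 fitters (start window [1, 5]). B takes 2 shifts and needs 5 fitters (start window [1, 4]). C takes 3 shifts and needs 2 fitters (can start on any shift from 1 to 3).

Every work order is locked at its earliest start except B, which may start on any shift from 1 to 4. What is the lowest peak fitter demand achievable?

B@1: s1:10  s2:7  s3:2  s4:0  s5:0 → peak 10
B@2: s1:5  s2:7  s3:7  s4:0  s5:0 → peak 7
B@3: s1:5  s2:2  s3:7  s4:5  s5:0 → peak 7
B@4: s1:5  s2:2  s3:2  s4:5  s5:5 → peak 5
Best is B@4, peak 5.

5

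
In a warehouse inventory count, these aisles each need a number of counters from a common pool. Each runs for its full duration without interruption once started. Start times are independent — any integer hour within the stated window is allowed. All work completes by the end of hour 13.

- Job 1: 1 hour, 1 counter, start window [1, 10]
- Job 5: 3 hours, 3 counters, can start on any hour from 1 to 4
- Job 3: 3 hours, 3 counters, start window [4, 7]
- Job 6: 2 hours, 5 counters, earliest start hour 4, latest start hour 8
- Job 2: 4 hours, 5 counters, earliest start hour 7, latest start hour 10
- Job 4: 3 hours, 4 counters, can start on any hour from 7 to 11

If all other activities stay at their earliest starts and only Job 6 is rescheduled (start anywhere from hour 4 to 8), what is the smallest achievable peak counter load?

Job 6@4: h1:4  h2:3  h3:3  h4:8  h5:8  h6:3  h7:9  h8:9  h9:9  h10:5  h11:0  h12:0  h13:0 → peak 9
Job 6@5: h1:4  h2:3  h3:3  h4:3  h5:8  h6:8  h7:9  h8:9  h9:9  h10:5  h11:0  h12:0  h13:0 → peak 9
Job 6@6: h1:4  h2:3  h3:3  h4:3  h5:3  h6:8  h7:14  h8:9  h9:9  h10:5  h11:0  h12:0  h13:0 → peak 14
Job 6@7: h1:4  h2:3  h3:3  h4:3  h5:3  h6:3  h7:14  h8:14  h9:9  h10:5  h11:0  h12:0  h13:0 → peak 14
Job 6@8: h1:4  h2:3  h3:3  h4:3  h5:3  h6:3  h7:9  h8:14  h9:14  h10:5  h11:0  h12:0  h13:0 → peak 14
Best is Job 6@4, peak 9.

9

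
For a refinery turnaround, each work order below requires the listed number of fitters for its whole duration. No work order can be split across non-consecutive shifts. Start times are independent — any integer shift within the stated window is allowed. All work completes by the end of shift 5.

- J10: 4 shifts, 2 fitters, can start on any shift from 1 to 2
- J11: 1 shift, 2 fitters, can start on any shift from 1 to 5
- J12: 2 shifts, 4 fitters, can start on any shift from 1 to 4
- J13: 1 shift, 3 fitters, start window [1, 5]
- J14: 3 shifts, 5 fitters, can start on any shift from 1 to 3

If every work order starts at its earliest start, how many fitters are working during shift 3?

7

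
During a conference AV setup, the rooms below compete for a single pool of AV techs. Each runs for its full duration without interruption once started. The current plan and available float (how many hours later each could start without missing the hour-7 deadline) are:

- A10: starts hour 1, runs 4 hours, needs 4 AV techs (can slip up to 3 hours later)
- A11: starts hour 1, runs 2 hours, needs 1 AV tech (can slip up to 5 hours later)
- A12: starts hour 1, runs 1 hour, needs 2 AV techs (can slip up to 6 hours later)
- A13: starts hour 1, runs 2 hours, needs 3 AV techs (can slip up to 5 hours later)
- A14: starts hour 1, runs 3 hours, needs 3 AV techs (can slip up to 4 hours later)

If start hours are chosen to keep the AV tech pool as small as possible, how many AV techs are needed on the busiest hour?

Early-start (A10@1, A11@1, A12@1, A13@1, A14@1) gives peak 13: h1:13  h2:11  h3:7  h4:4  h5:0  h6:0  h7:0.
Shift A12→3, A13→5, A14→5.
Schedule A10@1, A11@1, A12@3, A13@5, A14@5: h1:5  h2:5  h3:6  h4:4  h5:6  h6:6  h7:3 — peak 6.

6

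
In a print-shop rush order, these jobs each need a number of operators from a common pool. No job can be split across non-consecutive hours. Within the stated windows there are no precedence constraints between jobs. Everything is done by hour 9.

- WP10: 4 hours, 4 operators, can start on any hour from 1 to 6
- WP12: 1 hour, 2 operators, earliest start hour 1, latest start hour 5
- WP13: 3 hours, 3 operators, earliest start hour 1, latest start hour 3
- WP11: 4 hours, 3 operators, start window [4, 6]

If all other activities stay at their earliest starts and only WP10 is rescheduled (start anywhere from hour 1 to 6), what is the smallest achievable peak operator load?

7

WP10@1: h1:9  h2:7  h3:7  h4:7  h5:3  h6:3  h7:3  h8:0  h9:0 → peak 9
WP10@2: h1:5  h2:7  h3:7  h4:7  h5:7  h6:3  h7:3  h8:0  h9:0 → peak 7
WP10@3: h1:5  h2:3  h3:7  h4:7  h5:7  h6:7  h7:3  h8:0  h9:0 → peak 7
WP10@4: h1:5  h2:3  h3:3  h4:7  h5:7  h6:7  h7:7  h8:0  h9:0 → peak 7
WP10@5: h1:5  h2:3  h3:3  h4:3  h5:7  h6:7  h7:7  h8:4  h9:0 → peak 7
WP10@6: h1:5  h2:3  h3:3  h4:3  h5:3  h6:7  h7:7  h8:4  h9:4 → peak 7
Best is WP10@2, peak 7.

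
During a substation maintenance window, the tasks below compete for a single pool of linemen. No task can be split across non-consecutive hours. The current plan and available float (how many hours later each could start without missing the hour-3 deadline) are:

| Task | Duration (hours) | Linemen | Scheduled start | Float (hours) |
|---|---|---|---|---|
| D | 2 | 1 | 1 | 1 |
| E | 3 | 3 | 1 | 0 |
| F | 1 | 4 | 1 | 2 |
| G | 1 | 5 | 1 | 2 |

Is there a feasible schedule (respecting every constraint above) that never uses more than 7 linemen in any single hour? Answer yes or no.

no

The minimum achievable peak is 8; 7 < 8, so no feasible schedule stays within the cap.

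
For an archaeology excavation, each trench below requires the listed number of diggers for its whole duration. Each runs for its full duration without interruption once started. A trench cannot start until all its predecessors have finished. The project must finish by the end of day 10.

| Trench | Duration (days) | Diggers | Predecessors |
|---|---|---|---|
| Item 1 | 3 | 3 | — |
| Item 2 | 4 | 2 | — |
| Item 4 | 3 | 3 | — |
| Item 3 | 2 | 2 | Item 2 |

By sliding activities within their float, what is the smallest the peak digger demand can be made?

Early-start (Item 1@1, Item 2@1, Item 4@1, Item 3@5) gives peak 8: d1:8  d2:8  d3:8  d4:2  d5:2  d6:2  d7:0  d8:0  d9:0  d10:0.
Shift Item 4→4.
Schedule Item 1@1, Item 2@1, Item 4@4, Item 3@5: d1:5  d2:5  d3:5  d4:5  d5:5  d6:5  d7:0  d8:0  d9:0  d10:0 — peak 5.

5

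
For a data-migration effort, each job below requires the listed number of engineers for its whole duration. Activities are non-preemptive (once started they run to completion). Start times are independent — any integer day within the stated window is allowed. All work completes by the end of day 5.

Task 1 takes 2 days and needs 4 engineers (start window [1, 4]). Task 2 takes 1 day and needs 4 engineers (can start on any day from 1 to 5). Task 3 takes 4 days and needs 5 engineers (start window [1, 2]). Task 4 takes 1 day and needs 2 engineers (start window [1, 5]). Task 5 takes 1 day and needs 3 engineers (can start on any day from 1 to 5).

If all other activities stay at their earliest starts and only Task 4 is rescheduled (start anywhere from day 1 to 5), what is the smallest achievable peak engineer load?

16

Task 4@1: d1:18  d2:9  d3:5  d4:5  d5:0 → peak 18
Task 4@2: d1:16  d2:11  d3:5  d4:5  d5:0 → peak 16
Task 4@3: d1:16  d2:9  d3:7  d4:5  d5:0 → peak 16
Task 4@4: d1:16  d2:9  d3:5  d4:7  d5:0 → peak 16
Task 4@5: d1:16  d2:9  d3:5  d4:5  d5:2 → peak 16
Best is Task 4@2, peak 16.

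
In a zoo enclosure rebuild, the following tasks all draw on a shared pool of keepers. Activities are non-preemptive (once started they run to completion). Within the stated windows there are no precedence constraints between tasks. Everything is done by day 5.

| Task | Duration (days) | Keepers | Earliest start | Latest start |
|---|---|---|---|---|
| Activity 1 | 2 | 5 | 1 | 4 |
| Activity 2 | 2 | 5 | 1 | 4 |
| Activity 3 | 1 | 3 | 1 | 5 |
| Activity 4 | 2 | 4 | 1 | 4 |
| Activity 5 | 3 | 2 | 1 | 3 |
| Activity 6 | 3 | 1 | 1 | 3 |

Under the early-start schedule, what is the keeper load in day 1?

At early start, day 1 has: Activity 1, Activity 2, Activity 3, Activity 4, Activity 5, Activity 6.
Demand: 5 + 5 + 3 + 4 + 2 + 1 = 20.

20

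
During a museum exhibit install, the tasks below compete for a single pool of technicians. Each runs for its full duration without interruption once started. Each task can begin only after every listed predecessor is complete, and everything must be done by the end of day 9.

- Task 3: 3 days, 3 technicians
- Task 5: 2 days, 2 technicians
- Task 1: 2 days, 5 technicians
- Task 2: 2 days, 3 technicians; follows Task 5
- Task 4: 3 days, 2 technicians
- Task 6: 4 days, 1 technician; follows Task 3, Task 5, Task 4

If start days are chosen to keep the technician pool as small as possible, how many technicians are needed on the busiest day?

Early-start (Task 3@1, Task 5@1, Task 1@1, Task 2@3, Task 4@1, Task 6@4) gives peak 12: d1:12  d2:12  d3:8  d4:4  d5:1  d6:1  d7:1  d8:0  d9:0.
Shift Task 1→6, Task 2→4, Task 4→3, Task 6→6.
Schedule Task 3@1, Task 5@1, Task 1@6, Task 2@4, Task 4@3, Task 6@6: d1:5  d2:5  d3:5  d4:5  d5:5  d6:6  d7:6  d8:1  d9:1 — peak 6.

6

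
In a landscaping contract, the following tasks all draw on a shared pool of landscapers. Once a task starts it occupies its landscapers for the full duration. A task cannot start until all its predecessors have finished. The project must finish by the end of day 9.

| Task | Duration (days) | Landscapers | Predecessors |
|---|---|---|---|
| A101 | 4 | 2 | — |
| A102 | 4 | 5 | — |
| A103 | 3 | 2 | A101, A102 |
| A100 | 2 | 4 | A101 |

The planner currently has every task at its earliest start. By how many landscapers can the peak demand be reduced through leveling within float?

Early-start peak: d1:7  d2:7  d3:7  d4:7  d5:6  d6:6  d7:2  d8:0  d9:0 ⇒ 7.
Leveled (A101@1, A102@1, A103@5, A100@5): d1:7  d2:7  d3:7  d4:7  d5:6  d6:6  d7:2  d8:0  d9:0 ⇒ 7.
Reduction 7 − 7 = 0.

0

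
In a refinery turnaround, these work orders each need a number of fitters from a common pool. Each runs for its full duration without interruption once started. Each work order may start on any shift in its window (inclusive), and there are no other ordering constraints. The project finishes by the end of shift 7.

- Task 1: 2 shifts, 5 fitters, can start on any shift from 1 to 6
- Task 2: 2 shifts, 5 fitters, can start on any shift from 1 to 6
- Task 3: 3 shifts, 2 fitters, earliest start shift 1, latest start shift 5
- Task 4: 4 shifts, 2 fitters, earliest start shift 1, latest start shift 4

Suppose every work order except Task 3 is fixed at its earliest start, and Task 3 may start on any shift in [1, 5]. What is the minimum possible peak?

12

Task 3@1: s1:14  s2:14  s3:4  s4:2  s5:0  s6:0  s7:0 → peak 14
Task 3@2: s1:12  s2:14  s3:4  s4:4  s5:0  s6:0  s7:0 → peak 14
Task 3@3: s1:12  s2:12  s3:4  s4:4  s5:2  s6:0  s7:0 → peak 12
Task 3@4: s1:12  s2:12  s3:2  s4:4  s5:2  s6:2  s7:0 → peak 12
Task 3@5: s1:12  s2:12  s3:2  s4:2  s5:2  s6:2  s7:2 → peak 12
Best is Task 3@3, peak 12.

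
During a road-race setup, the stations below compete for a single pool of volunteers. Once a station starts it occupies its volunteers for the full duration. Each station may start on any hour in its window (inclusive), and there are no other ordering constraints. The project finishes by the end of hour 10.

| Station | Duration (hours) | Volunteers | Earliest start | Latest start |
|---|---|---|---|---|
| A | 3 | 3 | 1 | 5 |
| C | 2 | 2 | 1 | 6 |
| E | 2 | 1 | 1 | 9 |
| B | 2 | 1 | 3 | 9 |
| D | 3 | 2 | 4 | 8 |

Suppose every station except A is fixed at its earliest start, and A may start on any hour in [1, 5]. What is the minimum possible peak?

5

A@1: h1:6  h2:6  h3:4  h4:3  h5:2  h6:2  h7:0  h8:0  h9:0  h10:0 → peak 6
A@2: h1:3  h2:6  h3:4  h4:6  h5:2  h6:2  h7:0  h8:0  h9:0  h10:0 → peak 6
A@3: h1:3  h2:3  h3:4  h4:6  h5:5  h6:2  h7:0  h8:0  h9:0  h10:0 → peak 6
A@4: h1:3  h2:3  h3:1  h4:6  h5:5  h6:5  h7:0  h8:0  h9:0  h10:0 → peak 6
A@5: h1:3  h2:3  h3:1  h4:3  h5:5  h6:5  h7:3  h8:0  h9:0  h10:0 → peak 5
Best is A@5, peak 5.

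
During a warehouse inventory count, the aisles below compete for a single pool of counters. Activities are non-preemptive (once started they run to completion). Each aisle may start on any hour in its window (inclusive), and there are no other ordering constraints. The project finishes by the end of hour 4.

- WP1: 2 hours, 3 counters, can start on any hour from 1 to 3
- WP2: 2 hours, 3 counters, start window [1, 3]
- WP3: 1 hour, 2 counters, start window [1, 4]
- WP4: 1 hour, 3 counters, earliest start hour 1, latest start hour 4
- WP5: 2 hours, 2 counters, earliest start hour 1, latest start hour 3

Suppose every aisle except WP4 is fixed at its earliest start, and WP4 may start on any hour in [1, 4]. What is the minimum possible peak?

WP4@1: h1:13  h2:8  h3:0  h4:0 → peak 13
WP4@2: h1:10  h2:11  h3:0  h4:0 → peak 11
WP4@3: h1:10  h2:8  h3:3  h4:0 → peak 10
WP4@4: h1:10  h2:8  h3:0  h4:3 → peak 10
Best is WP4@3, peak 10.

10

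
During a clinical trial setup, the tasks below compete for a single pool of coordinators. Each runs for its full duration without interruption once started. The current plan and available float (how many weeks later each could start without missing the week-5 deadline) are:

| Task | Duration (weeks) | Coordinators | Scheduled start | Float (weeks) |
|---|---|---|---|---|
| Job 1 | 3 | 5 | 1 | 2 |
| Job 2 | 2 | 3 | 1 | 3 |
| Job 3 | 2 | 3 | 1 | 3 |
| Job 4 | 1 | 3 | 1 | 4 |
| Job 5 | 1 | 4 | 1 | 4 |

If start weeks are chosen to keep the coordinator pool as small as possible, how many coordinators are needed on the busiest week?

Early-start (Job 1@1, Job 2@1, Job 3@1, Job 4@1, Job 5@1) gives peak 18: w1:18  w2:11  w3:5  w4:0  w5:0.
Shift Job 3→3, Job 4→4, Job 5→5.
Schedule Job 1@1, Job 2@1, Job 3@3, Job 4@4, Job 5@5: w1:8  w2:8  w3:8  w4:6  w5:4 — peak 8.

8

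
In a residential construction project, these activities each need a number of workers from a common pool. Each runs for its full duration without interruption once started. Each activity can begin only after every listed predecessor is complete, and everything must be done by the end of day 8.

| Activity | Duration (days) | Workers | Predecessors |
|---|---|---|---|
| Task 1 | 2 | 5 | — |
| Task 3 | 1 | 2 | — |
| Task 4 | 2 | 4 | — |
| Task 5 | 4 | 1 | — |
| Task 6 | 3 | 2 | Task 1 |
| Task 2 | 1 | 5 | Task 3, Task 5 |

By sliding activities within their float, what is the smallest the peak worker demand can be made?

5

Early-start (Task 1@1, Task 3@1, Task 4@1, Task 5@1, Task 6@3, Task 2@5) gives peak 12: d1:12  d2:10  d3:3  d4:3  d5:7  d6:0  d7:0  d8:0.
Shift Task 3→3, Task 4→6, Task 5→3, Task 2→8.
Schedule Task 1@1, Task 3@3, Task 4@6, Task 5@3, Task 6@3, Task 2@8: d1:5  d2:5  d3:5  d4:3  d5:3  d6:5  d7:4  d8:5 — peak 5.
Total worker-days = 35 over 8 days ⇒ peak ≥ ⌈35/8⌉ = 5, so 5 is optimal.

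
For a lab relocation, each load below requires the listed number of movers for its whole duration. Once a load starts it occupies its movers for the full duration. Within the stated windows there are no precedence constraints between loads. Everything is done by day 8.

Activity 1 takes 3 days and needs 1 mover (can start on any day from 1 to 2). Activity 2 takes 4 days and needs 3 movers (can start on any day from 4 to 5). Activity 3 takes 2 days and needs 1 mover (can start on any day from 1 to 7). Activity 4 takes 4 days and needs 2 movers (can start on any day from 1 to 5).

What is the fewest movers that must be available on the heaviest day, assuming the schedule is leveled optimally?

Early-start (Activity 1@1, Activity 2@4, Activity 3@1, Activity 4@1) gives peak 5: d1:4  d2:4  d3:3  d4:5  d5:3  d6:3  d7:3  d8:0.
Shift Activity 2→5.
Schedule Activity 1@1, Activity 2@5, Activity 3@1, Activity 4@1: d1:4  d2:4  d3:3  d4:2  d5:3  d6:3  d7:3  d8:3 — peak 4.
Total mover-days = 25 over 8 days ⇒ peak ≥ ⌈25/8⌉ = 4, so 4 is optimal.

4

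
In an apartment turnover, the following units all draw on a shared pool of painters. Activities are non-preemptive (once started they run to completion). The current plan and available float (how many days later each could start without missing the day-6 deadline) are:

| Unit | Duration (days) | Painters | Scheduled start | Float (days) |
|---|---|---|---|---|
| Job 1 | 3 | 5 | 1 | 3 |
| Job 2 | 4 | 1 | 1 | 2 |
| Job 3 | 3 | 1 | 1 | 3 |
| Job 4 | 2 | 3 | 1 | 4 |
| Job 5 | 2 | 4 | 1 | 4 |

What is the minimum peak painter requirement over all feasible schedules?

7

Early-start (Job 1@1, Job 2@1, Job 3@1, Job 4@1, Job 5@1) gives peak 14: d1:14  d2:14  d3:7  d4:1  d5:0  d6:0.
Shift Job 4→4, Job 5→5.
Schedule Job 1@1, Job 2@1, Job 3@1, Job 4@4, Job 5@5: d1:7  d2:7  d3:7  d4:4  d5:7  d6:4 — peak 7.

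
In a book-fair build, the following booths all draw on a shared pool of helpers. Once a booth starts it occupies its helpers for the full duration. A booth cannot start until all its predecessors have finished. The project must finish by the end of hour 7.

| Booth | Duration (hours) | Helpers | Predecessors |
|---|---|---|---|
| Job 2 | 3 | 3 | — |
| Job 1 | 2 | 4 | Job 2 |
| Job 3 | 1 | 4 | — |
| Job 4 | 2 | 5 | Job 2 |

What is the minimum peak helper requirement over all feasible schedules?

7

Early-start (Job 2@1, Job 1@4, Job 3@1, Job 4@4) gives peak 9: h1:7  h2:3  h3:3  h4:9  h5:9  h6:0  h7:0.
Shift Job 4→6.
Schedule Job 2@1, Job 1@4, Job 3@1, Job 4@6: h1:7  h2:3  h3:3  h4:4  h5:4  h6:5  h7:5 — peak 7.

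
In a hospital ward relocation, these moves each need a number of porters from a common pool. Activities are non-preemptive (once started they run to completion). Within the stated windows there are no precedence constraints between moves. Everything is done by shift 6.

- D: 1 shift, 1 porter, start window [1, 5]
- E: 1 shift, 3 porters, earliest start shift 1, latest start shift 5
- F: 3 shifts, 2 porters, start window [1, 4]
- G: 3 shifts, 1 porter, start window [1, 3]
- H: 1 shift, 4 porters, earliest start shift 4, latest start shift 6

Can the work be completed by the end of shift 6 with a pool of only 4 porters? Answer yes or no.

yes

Schedule D@1, E@1, F@2, G@2, H@5: s1:4  s2:3  s3:3  s4:3  s5:4  s6:0 — peak 4 ≤ 4.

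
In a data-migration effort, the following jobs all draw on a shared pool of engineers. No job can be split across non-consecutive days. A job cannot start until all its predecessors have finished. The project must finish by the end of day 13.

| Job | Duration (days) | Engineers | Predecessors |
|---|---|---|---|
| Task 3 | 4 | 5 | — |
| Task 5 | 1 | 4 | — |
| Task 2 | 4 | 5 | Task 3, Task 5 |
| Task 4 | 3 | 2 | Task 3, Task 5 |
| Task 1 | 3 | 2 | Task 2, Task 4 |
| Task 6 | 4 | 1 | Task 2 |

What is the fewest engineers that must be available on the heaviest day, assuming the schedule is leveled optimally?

7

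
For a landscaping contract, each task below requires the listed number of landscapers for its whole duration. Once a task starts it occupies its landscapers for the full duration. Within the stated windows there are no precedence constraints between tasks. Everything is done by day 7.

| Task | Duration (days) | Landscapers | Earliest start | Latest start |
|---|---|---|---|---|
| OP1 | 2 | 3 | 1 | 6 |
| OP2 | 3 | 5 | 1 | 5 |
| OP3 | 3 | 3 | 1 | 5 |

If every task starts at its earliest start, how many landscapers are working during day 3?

8

At early start, day 3 has: OP2, OP3.
Demand: 5 + 3 = 8.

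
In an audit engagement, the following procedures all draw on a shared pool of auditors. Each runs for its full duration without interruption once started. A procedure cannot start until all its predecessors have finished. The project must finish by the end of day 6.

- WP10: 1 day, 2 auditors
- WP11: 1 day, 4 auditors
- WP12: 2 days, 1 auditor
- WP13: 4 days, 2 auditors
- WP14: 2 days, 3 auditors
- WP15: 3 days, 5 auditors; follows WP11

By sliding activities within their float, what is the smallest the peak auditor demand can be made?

7

Early-start (WP10@1, WP11@1, WP12@1, WP13@1, WP14@1, WP15@2) gives peak 12: d1:12  d2:11  d3:7  d4:7  d5:0  d6:0.
Shift WP13→2, WP14→2, WP15→4.
Schedule WP10@1, WP11@1, WP12@1, WP13@2, WP14@2, WP15@4: d1:7  d2:6  d3:5  d4:7  d5:7  d6:5 — peak 7.
Total auditor-days = 37 over 6 days ⇒ peak ≥ ⌈37/6⌉ = 7, so 7 is optimal.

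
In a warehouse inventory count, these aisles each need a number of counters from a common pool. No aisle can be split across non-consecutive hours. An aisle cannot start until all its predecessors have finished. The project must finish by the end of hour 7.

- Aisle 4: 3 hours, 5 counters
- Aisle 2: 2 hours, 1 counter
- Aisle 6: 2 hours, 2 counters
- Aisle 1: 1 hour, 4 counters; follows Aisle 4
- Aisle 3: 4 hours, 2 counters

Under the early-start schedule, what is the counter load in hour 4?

At early start, hour 4 has: Aisle 1, Aisle 3.
Demand: 4 + 2 = 6.

6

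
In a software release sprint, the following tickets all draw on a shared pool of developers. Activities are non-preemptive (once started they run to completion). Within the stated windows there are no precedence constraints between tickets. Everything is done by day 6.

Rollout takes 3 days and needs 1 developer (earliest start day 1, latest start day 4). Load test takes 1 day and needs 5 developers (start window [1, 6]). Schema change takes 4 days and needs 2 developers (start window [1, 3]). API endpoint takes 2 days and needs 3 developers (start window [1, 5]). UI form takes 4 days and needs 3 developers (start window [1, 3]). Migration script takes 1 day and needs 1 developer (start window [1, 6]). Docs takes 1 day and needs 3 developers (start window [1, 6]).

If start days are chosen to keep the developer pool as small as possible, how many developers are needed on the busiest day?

Early-start (Rollout@1, Load test@1, Schema change@1, API endpoint@1, UI form@1, Migration script@1, Docs@1) gives peak 18: d1:18  d2:9  d3:6  d4:5  d5:0  d6:0.
Shift Load test→5, Schema change→3, Migration script→3, Docs→6.
Schedule Rollout@1, Load test@5, Schema change@3, API endpoint@1, UI form@1, Migration script@3, Docs@6: d1:7  d2:7  d3:7  d4:5  d5:7  d6:5 — peak 7.
Total developer-days = 38 over 6 days ⇒ peak ≥ ⌈38/6⌉ = 7, so 7 is optimal.

7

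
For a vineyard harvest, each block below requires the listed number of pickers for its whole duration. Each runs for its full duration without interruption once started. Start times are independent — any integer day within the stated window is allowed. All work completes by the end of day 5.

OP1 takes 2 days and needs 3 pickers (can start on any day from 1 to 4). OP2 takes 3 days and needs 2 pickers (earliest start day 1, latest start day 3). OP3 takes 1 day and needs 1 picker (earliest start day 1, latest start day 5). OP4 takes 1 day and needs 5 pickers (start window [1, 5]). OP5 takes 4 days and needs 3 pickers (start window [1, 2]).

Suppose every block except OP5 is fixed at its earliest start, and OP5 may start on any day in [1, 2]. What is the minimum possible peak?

11

OP5@1: d1:14  d2:8  d3:5  d4:3  d5:0 → peak 14
OP5@2: d1:11  d2:8  d3:5  d4:3  d5:3 → peak 11
Best is OP5@2, peak 11.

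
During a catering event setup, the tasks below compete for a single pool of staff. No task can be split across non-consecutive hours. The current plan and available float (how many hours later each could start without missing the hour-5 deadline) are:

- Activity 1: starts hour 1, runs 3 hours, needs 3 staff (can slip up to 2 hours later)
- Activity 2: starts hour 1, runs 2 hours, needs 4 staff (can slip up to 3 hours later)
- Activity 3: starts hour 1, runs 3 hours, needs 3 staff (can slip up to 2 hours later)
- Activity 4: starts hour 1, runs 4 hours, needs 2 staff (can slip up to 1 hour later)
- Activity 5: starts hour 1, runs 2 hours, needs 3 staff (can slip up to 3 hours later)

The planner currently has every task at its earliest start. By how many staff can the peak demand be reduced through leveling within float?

6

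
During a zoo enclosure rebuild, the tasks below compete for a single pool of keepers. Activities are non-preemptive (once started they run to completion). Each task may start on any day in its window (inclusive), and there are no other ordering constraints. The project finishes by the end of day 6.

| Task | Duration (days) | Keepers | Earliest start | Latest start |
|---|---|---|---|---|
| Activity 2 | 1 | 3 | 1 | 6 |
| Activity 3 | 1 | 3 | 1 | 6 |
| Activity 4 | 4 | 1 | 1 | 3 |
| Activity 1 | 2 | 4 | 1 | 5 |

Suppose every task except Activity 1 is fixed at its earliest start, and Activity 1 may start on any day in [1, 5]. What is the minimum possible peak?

7

Activity 1@1: d1:11  d2:5  d3:1  d4:1  d5:0  d6:0 → peak 11
Activity 1@2: d1:7  d2:5  d3:5  d4:1  d5:0  d6:0 → peak 7
Activity 1@3: d1:7  d2:1  d3:5  d4:5  d5:0  d6:0 → peak 7
Activity 1@4: d1:7  d2:1  d3:1  d4:5  d5:4  d6:0 → peak 7
Activity 1@5: d1:7  d2:1  d3:1  d4:1  d5:4  d6:4 → peak 7
Best is Activity 1@2, peak 7.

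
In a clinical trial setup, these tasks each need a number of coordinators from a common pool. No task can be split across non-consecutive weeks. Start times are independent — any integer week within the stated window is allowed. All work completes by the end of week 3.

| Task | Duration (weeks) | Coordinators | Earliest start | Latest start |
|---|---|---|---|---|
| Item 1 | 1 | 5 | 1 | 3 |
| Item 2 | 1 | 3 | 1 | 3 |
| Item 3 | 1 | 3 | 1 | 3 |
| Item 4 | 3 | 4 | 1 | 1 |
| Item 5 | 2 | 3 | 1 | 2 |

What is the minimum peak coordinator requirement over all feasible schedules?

Early-start (Item 1@1, Item 2@1, Item 3@1, Item 4@1, Item 5@1) gives peak 18: w1:18  w2:7  w3:4.
Shift Item 2→2, Item 3→3, Item 5→2.
Schedule Item 1@1, Item 2@2, Item 3@3, Item 4@1, Item 5@2: w1:9  w2:10  w3:10 — peak 10.
Total coordinator-weeks = 29 over 3 weeks ⇒ peak ≥ ⌈29/3⌉ = 10, so 10 is optimal.

10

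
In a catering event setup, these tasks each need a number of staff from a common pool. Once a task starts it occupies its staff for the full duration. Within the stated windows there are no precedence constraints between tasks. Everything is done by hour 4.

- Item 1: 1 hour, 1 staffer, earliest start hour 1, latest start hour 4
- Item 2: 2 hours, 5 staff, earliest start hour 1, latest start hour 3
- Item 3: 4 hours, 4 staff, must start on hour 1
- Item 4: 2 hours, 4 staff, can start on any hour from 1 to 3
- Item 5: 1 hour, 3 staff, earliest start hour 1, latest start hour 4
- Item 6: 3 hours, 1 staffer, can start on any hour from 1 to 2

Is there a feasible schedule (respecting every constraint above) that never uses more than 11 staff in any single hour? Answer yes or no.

Schedule Item 1@1, Item 2@1, Item 3@1, Item 4@3, Item 5@4, Item 6@1: h1:11  h2:10  h3:9  h4:11 — peak 11 ≤ 11.

yes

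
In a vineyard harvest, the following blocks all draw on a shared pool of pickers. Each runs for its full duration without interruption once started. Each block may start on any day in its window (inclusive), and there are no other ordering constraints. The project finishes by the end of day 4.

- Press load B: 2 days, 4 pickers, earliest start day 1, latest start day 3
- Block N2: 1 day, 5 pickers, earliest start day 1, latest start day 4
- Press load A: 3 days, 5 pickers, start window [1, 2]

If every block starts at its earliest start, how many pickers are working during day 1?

At early start, day 1 has: Press load B, Block N2, Press load A.
Demand: 4 + 5 + 5 = 14.

14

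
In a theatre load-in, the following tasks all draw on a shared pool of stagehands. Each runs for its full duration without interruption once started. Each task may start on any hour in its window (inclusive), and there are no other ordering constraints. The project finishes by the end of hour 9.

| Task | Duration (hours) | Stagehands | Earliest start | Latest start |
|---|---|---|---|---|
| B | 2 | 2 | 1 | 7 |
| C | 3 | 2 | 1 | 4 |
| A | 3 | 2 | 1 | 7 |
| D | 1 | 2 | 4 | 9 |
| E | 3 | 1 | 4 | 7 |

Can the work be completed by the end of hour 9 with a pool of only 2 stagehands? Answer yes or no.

no

Total stagehand-hours = 21; over 9 hours the average is 21/9 > 2, so some hour must exceed 2.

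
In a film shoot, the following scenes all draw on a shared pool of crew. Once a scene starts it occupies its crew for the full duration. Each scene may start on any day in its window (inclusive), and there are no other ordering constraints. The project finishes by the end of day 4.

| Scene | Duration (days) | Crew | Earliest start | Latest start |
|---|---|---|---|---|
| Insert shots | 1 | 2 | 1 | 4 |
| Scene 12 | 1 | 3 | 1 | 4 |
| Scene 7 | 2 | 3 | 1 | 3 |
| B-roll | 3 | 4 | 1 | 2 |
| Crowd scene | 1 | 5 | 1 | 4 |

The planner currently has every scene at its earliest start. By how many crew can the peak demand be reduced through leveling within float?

10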